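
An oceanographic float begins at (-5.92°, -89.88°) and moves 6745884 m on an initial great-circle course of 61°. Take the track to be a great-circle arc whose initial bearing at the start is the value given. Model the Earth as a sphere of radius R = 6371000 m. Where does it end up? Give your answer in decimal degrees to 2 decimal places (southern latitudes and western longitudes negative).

The arc subtends δ = 6745884/6371000 = 1.058842 rad at the centre.
Start latitude φ₁ = -0.103323 rad; initial bearing θ = 1.064651 rad.
Applying the spherical law of cosines for sides, sin φ₂ = sin φ₁ cos δ + cos φ₁ sin δ cos θ = 0.369871, so φ₂ = 21.71°.
Then Δλ = atan2(0.758417, 0.528030) = 0.962607 rad, from sin θ sin δ cos φ₁ over cos δ − sin φ₁ sin φ₂.
λ₂ = λ₁ + Δλ = -34.73°.

latitude 21.71°, longitude -34.73°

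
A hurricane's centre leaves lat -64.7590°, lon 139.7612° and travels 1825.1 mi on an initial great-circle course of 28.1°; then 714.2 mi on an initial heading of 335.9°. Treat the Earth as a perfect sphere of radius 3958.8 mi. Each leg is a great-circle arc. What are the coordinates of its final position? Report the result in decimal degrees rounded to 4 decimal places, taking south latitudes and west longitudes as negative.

Apply the spherical direct solution leg by leg, carrying full precision between legs.
Leg 1: from (-64.7590°, 139.7612°), δ = 1825.1/3958.8 = 0.461024 rad, θ = 28.1° → φ = -39.9969°, λ = 155.6349°.
Leg 2: from (-39.9969°, 155.6349°), δ = 714.2/3958.8 = 0.180408 rad, θ = 335.9° → φ = -30.4535°, λ = 150.7593°.

latitude -30.4535°, longitude 150.7593°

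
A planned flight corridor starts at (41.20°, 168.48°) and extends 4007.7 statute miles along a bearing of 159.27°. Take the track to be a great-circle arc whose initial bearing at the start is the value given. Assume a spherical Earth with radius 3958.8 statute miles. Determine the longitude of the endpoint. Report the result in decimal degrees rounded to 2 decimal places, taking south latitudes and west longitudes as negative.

δ = 4007.7/3958.8 = 1.012352 rad (58.0035°).
Start latitude φ₁ = 0.719076 rad; initial bearing θ = 2.779786 rad.
sin φ₂ = sin φ₁ cos δ + cos φ₁ sin δ cos θ = (0.658689)(0.529867) + (0.752415)(0.848081)(-0.935259) = -0.247779
φ₂ = asin(-0.247779) = -0.250387 rad = -14.35°.
For the longitude increment, Δλ = atan2( sin θ sin δ cos φ₁, cos δ − sin φ₁ sin φ₂ ) = atan2(0.225868, 0.693076) = 18.05°.
λ₂ = 168.48° + 18.05° = 186.53°, normalized to (−180°, 180°] → -173.47°.

longitude -173.47°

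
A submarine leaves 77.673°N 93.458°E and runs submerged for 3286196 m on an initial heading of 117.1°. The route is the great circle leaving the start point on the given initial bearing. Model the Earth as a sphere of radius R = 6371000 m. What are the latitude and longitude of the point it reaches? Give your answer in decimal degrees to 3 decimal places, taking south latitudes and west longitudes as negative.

latitude 53.309°, longitude 140.754°

The arc subtends δ = 3286196/6371000 = 0.515805 rad at the centre.
With φ₁ = 77.673° = 1.355650 rad and θ = 117.1° = 2.043781 rad:
Destination latitude: φ₂ = arcsin( sin φ₁ cos δ + cos φ₁ sin δ cos θ ) = arcsin(0.801871) = 53.309°.
For the longitude increment, Δλ = atan2( sin θ sin δ cos φ₁, cos δ − sin φ₁ sin φ₂ ) = atan2(0.093741, 0.086512) = 47.296°.
Hence λ₂ = 93.458° + 47.296° = 140.754°.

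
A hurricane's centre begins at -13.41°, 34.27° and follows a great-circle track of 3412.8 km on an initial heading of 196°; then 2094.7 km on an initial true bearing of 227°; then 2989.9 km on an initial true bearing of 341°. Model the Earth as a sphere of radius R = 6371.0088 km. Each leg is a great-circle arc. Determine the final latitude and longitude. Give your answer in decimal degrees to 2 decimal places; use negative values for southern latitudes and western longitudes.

latitude -27.43°, longitude -9.62°

Apply the spherical direct solution leg by leg, carrying full precision between legs.
Leg 1: from (-13.41°, 34.27°), δ = 3412.8/6371.0088 = 0.535677 rad, θ = 196° → φ = -42.59°, λ = 23.25°.
Leg 2: from (-42.59°, 23.25°), δ = 2094.7/6371.0088 = 0.328786 rad, θ = 227° → φ = -53.38°, λ = -0.07°.
Leg 3: from (-53.38°, -0.07°), δ = 2989.9/6371.0088 = 0.469298 rad, θ = 341° → φ = -27.43°, λ = -9.62°.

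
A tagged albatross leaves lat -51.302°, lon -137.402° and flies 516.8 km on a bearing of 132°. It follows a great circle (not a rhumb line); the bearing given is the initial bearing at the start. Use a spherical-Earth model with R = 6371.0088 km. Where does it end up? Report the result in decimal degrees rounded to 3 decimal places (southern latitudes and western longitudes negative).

Angular distance δ = d/R = 516.8 / 6371.0088 = 0.081117 rad.
With φ₁ = -51.302° = -0.895389 rad and θ = 132° = 2.303835 rad:
Applying the spherical law of cosines for sides, sin φ₂ = sin φ₁ cos δ + cos φ₁ sin δ cos θ = -0.811784, so φ₂ = -54.271°.
Δλ = atan2( sin θ sin δ cos φ₁ , cos δ − sin φ₁ sin φ₂ ) = atan2(0.037648, 0.363153) = 0.103301 rad = 5.919°.
λ₂ = -137.402° + 5.919° = -131.483°.

latitude -54.271°, longitude -131.483°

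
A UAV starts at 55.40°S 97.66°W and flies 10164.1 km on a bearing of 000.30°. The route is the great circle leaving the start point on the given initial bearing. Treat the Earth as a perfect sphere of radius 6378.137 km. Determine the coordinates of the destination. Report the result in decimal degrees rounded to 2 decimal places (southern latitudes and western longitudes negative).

latitude 35.91°, longitude -97.29°

Central angle δ = d/R = 1.593584 rad.
Start latitude φ₁ = -0.966912 rad; initial bearing θ = 0.005236 rad.
Destination latitude: φ₂ = arcsin( sin φ₁ cos δ + cos φ₁ sin δ cos θ ) = arcsin(0.586445) = 35.91°.
For the longitude increment, Δλ = atan2( sin θ sin δ cos φ₁, cos δ − sin φ₁ sin φ₂ ) = atan2(0.002972, 0.459938) = 0.37°.
Hence λ₂ = -97.66° + 0.37° = -97.29°.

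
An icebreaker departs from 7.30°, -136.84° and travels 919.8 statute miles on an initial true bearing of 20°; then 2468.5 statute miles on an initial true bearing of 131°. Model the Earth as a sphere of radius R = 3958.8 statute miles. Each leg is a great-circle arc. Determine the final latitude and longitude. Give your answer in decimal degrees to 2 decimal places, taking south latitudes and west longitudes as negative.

Apply the spherical direct solution leg by leg, carrying full precision between legs.
Leg 1: from (7.30°, -136.84°), δ = 919.8/3958.8 = 0.232343 rad, θ = 20° → φ = 19.77°, λ = -132.04°.
Leg 2: from (19.77°, -132.04°), δ = 2468.5/3958.8 = 0.623548 rad, θ = 131° → φ = -4.93°, λ = -105.79°.

latitude -4.93°, longitude -105.79°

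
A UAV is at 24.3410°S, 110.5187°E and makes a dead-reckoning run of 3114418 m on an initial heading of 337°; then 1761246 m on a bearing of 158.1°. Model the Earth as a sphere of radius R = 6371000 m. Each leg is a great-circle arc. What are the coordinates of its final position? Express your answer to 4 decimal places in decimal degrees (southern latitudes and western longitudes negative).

Apply the spherical direct solution leg by leg, carrying full precision between legs.
Leg 1: from (-24.3410°, 110.5187°), δ = 3114418/6371000 = 0.488843 rad, θ = 337° → φ = 1.7166°, λ = 99.9408°.
Leg 2: from (1.7166°, 99.9408°), δ = 1761246/6371000 = 0.276447 rad, θ = 158.1° → φ = -12.9624°, λ = 105.9372°.

latitude -12.9624°, longitude 105.9372°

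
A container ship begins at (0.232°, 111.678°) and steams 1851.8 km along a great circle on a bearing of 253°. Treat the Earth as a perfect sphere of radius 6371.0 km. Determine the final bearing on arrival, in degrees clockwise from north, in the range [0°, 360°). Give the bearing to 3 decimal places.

final bearing 253.610°

The arc subtends δ = 1851.8/6371 = 0.290661 rad at the centre.
Converting: φ₁ = 0.004049 rad, θ = 4.415683 rad.
sin φ₂ = sin φ₁ cos δ + cos φ₁ sin δ cos θ = (0.004049)(0.958055) + (0.999992)(0.286585)(-0.292372) = -0.079909
φ₂ = asin(-0.079909) = -0.079995 rad = -4.583°.
Δλ = atan2( sin θ sin δ cos φ₁ , cos δ − sin φ₁ sin φ₂ ) = atan2(-0.274061, 0.958378) = -0.278530 rad = -15.959°.
λ₂ = λ₁ + Δλ = 95.719°.
The forward bearing on arrival equals the back-azimuth from the destination plus 180°.
Back-azimuth from P₂ (-4.583°, 95.719°) to P₁ (0.232°, 111.678°), with Δλ' = λ₁ − λ₂ = 15.959°: atan2( sin Δλ' cos φ₁ , cos φ₂ sin φ₁ − sin φ₂ cos φ₁ cos Δλ' ) = 73.610°.
Final bearing = (73.610° + 180°) mod 360° = 253.610°.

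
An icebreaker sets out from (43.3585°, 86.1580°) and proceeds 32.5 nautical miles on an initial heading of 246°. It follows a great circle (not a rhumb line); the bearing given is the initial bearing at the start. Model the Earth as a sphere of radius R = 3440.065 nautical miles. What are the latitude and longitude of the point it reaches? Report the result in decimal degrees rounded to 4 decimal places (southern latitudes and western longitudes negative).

latitude 43.1363°, longitude 85.4803°

The arc subtends δ = 32.5/3440.065 = 0.009447 rad at the centre.
Converting: φ₁ = 0.756749 rad, θ = 4.293510 rad.
Applying the spherical law of cosines for sides, sin φ₂ = sin φ₁ cos δ + cos φ₁ sin δ cos θ = 0.683737, so φ₂ = 43.1363°.
For the longitude increment, Δλ = atan2( sin θ sin δ cos φ₁, cos δ − sin φ₁ sin φ₂ ) = atan2(-0.006275, 0.530528) = -0.6777°.
Hence λ₂ = 86.1580° + -0.6777° = 85.4803°.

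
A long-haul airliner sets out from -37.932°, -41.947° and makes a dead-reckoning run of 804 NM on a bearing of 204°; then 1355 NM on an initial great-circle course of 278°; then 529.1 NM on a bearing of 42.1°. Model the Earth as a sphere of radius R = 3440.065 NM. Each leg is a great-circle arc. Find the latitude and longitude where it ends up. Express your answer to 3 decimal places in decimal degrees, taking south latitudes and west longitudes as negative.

Apply the spherical direct solution leg by leg, carrying full precision between legs.
Leg 1: from (-37.932°, -41.947°), δ = 804/3440.065 = 0.233717 rad, θ = 204° → φ = -49.897°, λ = -50.356°.
Leg 2: from (-49.897°, -50.356°), δ = 1355/3440.065 = 0.393888 rad, θ = 278° → φ = -42.215°, λ = -81.229°.
Leg 3: from (-42.215°, -81.229°), δ = 529.1/3440.065 = 0.153805 rad, θ = 42.1° → φ = -35.436°, λ = -73.987°.

latitude -35.436°, longitude -73.987°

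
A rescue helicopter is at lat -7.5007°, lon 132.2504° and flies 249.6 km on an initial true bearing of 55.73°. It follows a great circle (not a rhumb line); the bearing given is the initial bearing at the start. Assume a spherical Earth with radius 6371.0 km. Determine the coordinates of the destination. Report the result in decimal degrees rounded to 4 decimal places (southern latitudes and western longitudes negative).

latitude -6.2330°, longitude 134.1163°

Central angle δ = d/R = 0.039178 rad.
With φ₁ = -7.5007° = -0.130912 rad and θ = 55.73° = 0.972672 rad:
Applying the spherical law of cosines for sides, sin φ₂ = sin φ₁ cos δ + cos φ₁ sin δ cos θ = -0.108572, so φ₂ = -6.2330°.
Then Δλ = atan2(0.032091, 0.985060) = 0.032566 rad, from sin θ sin δ cos φ₁ over cos δ − sin φ₁ sin φ₂.
λ₂ = 132.2504° + 1.8659° = 134.1163°.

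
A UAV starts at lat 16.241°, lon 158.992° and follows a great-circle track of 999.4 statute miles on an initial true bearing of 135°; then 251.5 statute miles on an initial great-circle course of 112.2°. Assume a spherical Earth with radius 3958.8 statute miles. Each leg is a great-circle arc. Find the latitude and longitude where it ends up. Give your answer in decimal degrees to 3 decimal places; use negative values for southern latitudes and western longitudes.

Apply the spherical direct solution leg by leg, carrying full precision between legs.
Leg 1: from (16.241°, 158.992°), δ = 999.4/3958.8 = 0.252450 rad, θ = 135° → φ = 5.811°, λ = 169.218°.
Leg 2: from (5.811°, 169.218°), δ = 251.5/3958.8 = 0.063529 rad, θ = 112.2° → φ = 4.426°, λ = 172.598°.

latitude 4.426°, longitude 172.598°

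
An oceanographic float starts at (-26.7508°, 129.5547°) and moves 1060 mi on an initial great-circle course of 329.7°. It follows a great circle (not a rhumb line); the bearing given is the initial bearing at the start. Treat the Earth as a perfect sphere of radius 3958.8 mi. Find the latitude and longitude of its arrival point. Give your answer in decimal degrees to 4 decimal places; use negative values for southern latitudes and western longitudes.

δ = 1060/3958.8 = 0.267758 rad (15.3414°).
Start latitude φ₁ = -0.466890 rad; initial bearing θ = 5.754351 rad.
Destination latitude: φ₂ = arcsin( sin φ₁ cos δ + cos φ₁ sin δ cos θ ) = arcsin(-0.230092) = -13.3025°.
For the longitude increment, Δλ = atan2( sin θ sin δ cos φ₁, cos δ − sin φ₁ sin φ₂ ) = atan2(-0.119197, 0.860800) = -7.8837°.
λ₂ = 129.5547° + -7.8837° = 121.6710°.

latitude -13.3025°, longitude 121.6710°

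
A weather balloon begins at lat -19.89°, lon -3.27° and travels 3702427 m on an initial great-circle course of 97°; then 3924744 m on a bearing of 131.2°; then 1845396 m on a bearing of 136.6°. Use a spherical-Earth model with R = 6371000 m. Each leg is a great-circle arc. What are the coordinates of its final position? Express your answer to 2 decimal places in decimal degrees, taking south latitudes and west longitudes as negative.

Apply the spherical direct solution leg by leg, carrying full precision between legs.
Leg 1: from (-19.89°, -3.27°), δ = 3702427/6371000 = 0.581137 rad, θ = 97° → φ = -20.32°, λ = 32.25°.
Leg 2: from (-20.32°, 32.25°), δ = 3924744/6371000 = 0.616033 rad, θ = 131.2° → φ = -39.82°, λ = 66.73°.
Leg 3: from (-39.82°, 66.73°), δ = 1845396/6371000 = 0.289656 rad, θ = 136.6° → φ = -50.63°, λ = 84.75°.

latitude -50.63°, longitude 84.75°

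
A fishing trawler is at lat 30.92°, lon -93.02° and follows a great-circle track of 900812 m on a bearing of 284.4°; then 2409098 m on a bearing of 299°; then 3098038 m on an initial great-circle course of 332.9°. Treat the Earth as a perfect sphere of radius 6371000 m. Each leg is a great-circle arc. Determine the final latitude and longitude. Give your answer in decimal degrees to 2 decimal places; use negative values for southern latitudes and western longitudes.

Apply the spherical direct solution leg by leg, carrying full precision between legs.
Leg 1: from (30.92°, -93.02°), δ = 900812/6371000 = 0.141393 rad, θ = 284.4° → φ = 32.60°, λ = -102.34°.
Leg 2: from (32.60°, -102.34°), δ = 2409098/6371000 = 0.378135 rad, θ = 299° → φ = 40.65°, λ = -127.53°.
Leg 3: from (40.65°, -127.53°), δ = 3098038/6371000 = 0.486272 rad, θ = 332.9° → φ = 63.07°, λ = -155.58°.

latitude 63.07°, longitude -155.58°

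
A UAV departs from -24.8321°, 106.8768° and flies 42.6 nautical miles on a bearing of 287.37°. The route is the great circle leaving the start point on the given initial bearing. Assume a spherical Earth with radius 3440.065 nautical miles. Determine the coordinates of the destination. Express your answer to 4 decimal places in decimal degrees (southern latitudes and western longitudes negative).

δ = 42.6/3440.065 = 0.012383 rad (0.7095°).
Converting: φ₁ = -0.433402 rad, θ = 5.015553 rad.
Applying the spherical law of cosines for sides, sin φ₂ = sin φ₁ cos δ + cos φ₁ sin δ cos θ = -0.416573, so φ₂ = -24.6184°.
For the longitude increment, Δλ = atan2( sin θ sin δ cos φ₁, cos δ − sin φ₁ sin φ₂ ) = atan2(-0.010726, 0.824979) = -0.7449°.
λ₂ = λ₁ + Δλ = 106.1319°.

latitude -24.6184°, longitude 106.1319°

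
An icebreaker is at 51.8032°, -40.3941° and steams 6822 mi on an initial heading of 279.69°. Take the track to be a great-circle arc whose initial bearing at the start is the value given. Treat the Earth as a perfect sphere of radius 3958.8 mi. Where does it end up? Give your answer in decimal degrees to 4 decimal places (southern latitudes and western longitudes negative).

Central angle δ = d/R = 1.723249 rad.
Converting: φ₁ = 0.904136 rad, θ = 4.881511 rad.
sin φ₂ = sin φ₁ cos δ + cos φ₁ sin δ cos θ = (0.785891)(-0.151863) + (0.618365)(0.988402)(0.168317) = -0.016474
φ₂ = asin(-0.016474) = -0.016475 rad = -0.9439°.
Δλ = atan2( sin θ sin δ cos φ₁ , cos δ − sin φ₁ sin φ₂ ) = atan2(-0.602472, -0.138917) = -1.797413 rad = -102.9842°.
Hence λ₂ = -40.3941° + -102.9842° = -143.3783°.

latitude -0.9439°, longitude -143.3783°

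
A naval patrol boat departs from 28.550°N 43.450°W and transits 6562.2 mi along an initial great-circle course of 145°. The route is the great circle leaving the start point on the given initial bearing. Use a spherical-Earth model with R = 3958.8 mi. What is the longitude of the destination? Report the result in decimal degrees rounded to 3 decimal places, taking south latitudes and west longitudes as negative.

Angular distance δ = d/R = 6562.2 / 3958.8 = 1.657624 rad.
Converting: φ₁ = 0.498292 rad, θ = 2.530727 rad.
sin φ₂ = sin φ₁ cos δ + cos φ₁ sin δ cos θ = (0.477925)(-0.086718) + (0.878400)(0.996233)(-0.819152) = -0.758278
φ₂ = asin(-0.758278) = -0.860667 rad = -49.313°.
For the longitude increment, Δλ = atan2( sin θ sin δ cos φ₁, cos δ − sin φ₁ sin φ₂ ) = atan2(0.501932, 0.275682) = 61.223°.
λ₂ = λ₁ + Δλ = 17.773°.

longitude 17.773°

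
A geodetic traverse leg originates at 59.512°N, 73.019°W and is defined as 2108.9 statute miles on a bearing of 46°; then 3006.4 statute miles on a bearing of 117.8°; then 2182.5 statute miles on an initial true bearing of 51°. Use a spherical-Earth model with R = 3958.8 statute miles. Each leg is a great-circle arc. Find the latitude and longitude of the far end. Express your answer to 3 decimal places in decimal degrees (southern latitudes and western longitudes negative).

Apply the spherical direct solution leg by leg, carrying full precision between legs.
Leg 1: from (59.512°, -73.019°), δ = 2108.9/3958.8 = 0.532712 rad, θ = 46° → φ = 67.120°, λ = -3.028°.
Leg 2: from (67.120°, -3.028°), δ = 3006.4/3958.8 = 0.759422 rad, θ = 117.8° → φ = 32.910°, λ = 43.479°.
Leg 3: from (32.910°, 43.479°), δ = 2182.5/3958.8 = 0.551303 rad, θ = 51° → φ = 47.694°, λ = 80.692°.

latitude 47.694°, longitude 80.692°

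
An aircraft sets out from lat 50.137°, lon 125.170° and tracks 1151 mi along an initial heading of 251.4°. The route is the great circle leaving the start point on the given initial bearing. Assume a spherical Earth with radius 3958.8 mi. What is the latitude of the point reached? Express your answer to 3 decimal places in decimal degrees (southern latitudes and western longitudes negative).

δ = 1151/3958.8 = 0.290745 rad (16.6584°).
Start latitude φ₁ = 0.875056 rad; initial bearing θ = 4.387758 rad.
sin φ₂ = sin φ₁ cos δ + cos φ₁ sin δ cos θ = (0.767579)(0.958031) + (0.640954)(0.286666)(-0.318959) = 0.676759
φ₂ = asin(0.676759) = 0.743351 rad = 42.591°.
Then Δλ = atan2(-0.174143, 0.438565) = -0.377981 rad, from sin θ sin δ cos φ₁ over cos δ − sin φ₁ sin φ₂.
λ₂ = 125.170° + -21.657° = 103.513°.

latitude 42.591°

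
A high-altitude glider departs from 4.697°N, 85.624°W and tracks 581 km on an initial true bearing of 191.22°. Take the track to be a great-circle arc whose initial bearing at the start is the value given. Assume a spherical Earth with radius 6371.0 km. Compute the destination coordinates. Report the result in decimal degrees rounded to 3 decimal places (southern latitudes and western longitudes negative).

Angular distance δ = d/R = 581 / 6371 = 0.091194 rad.
With φ₁ = 4.697° = 0.081978 rad and θ = 191.22° = 3.337419 rad:
Applying the spherical law of cosines for sides, sin φ₂ = sin φ₁ cos δ + cos φ₁ sin δ cos θ = -0.007482, so φ₂ = -0.429°.
Δλ = atan2( sin θ sin δ cos φ₁ , cos δ − sin φ₁ sin φ₂ ) = atan2(-0.017660, 0.996457) = -0.017721 rad = -1.015°.
λ₂ = λ₁ + Δλ = -86.639°.

latitude -0.429°, longitude -86.639°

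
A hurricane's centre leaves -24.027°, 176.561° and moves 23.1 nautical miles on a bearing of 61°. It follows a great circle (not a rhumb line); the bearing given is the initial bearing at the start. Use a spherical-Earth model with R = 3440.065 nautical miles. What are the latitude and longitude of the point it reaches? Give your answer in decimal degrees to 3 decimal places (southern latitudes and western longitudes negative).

Angular distance δ = d/R = 23.1 / 3440.065 = 0.006715 rad.
Start latitude φ₁ = -0.419350 rad; initial bearing θ = 1.064651 rad.
sin φ₂ = sin φ₁ cos δ + cos φ₁ sin δ cos θ = (-0.407167)(0.999977) + (0.913354)(0.006715)(0.484810) = -0.404185
φ₂ = asin(-0.404185) = -0.416087 rad = -23.840°.
Then Δλ = atan2(0.005364, 0.835407) = 0.006421 rad, from sin θ sin δ cos φ₁ over cos δ − sin φ₁ sin φ₂.
λ₂ = λ₁ + Δλ = 176.929°.

latitude -23.840°, longitude 176.929°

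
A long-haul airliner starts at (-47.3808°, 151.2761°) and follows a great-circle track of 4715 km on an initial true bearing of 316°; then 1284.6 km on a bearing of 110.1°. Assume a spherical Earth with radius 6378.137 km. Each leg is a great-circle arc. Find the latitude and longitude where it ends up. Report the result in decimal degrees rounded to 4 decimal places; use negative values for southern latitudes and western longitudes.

Apply the spherical direct solution leg by leg, carrying full precision between legs.
Leg 1: from (-47.3808°, 151.2761°), δ = 4715/6378.137 = 0.739244 rad, θ = 316° → φ = -12.4525°, λ = 122.6372°.
Leg 2: from (-12.4525°, 122.6372°), δ = 1284.6/6378.137 = 0.201407 rad, θ = 110.1° → φ = -16.1649°, λ = 133.9168°.

latitude -16.1649°, longitude 133.9168°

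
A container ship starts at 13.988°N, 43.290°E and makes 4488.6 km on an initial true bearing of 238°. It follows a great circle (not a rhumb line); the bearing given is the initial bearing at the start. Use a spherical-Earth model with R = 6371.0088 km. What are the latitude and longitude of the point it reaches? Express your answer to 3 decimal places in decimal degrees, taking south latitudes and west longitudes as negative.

latitude -8.562°, longitude 9.548°

The arc subtends δ = 4488.6/6371.0088 = 0.704535 rad at the centre.
Start latitude φ₁ = 0.244137 rad; initial bearing θ = 4.153884 rad.
sin φ₂ = sin φ₁ cos δ + cos φ₁ sin δ cos θ = (0.241719)(0.761913) + (0.970346)(0.647680)(-0.529919) = -0.148872
φ₂ = asin(-0.148872) = -0.149427 rad = -8.562°.
Then Δλ = atan2(-0.532976, 0.797898) = -0.588908 rad, from sin θ sin δ cos φ₁ over cos δ − sin φ₁ sin φ₂.
λ₂ = 43.290° + -33.742° = 9.548°.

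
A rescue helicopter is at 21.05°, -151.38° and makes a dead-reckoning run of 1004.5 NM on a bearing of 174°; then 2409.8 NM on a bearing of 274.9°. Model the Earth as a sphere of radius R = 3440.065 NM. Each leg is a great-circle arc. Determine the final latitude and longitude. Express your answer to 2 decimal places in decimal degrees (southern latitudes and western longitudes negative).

latitude 6.52°, longitude 170.08°

Apply the spherical direct solution leg by leg, carrying full precision between legs.
Leg 1: from (21.05°, -151.38°), δ = 1004.5/3440.065 = 0.292000 rad, θ = 174° → φ = 4.40°, λ = -149.65°.
Leg 2: from (4.40°, -149.65°), δ = 2409.8/3440.065 = 0.700510 rad, θ = 274.9° → φ = 6.52°, λ = 170.08°.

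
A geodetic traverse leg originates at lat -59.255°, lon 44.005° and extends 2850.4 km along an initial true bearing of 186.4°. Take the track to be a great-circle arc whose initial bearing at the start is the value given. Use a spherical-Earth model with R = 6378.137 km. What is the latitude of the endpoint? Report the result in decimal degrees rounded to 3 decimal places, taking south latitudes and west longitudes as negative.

Angular distance δ = d/R = 2850.4 / 6378.137 = 0.446902 rad.
With φ₁ = -59.255° = -1.034195 rad and θ = 186.4° = 3.253294 rad:
Destination latitude: φ₂ = arcsin( sin φ₁ cos δ + cos φ₁ sin δ cos θ ) = arcsin(-0.994603) = -84.045°.
Δλ = atan2( sin θ sin δ cos φ₁ , cos δ − sin φ₁ sin φ₂ ) = atan2(-0.024627, 0.046978) = -0.482844 rad = -27.665°.
λ₂ = λ₁ + Δλ = 16.340°.

latitude -84.045°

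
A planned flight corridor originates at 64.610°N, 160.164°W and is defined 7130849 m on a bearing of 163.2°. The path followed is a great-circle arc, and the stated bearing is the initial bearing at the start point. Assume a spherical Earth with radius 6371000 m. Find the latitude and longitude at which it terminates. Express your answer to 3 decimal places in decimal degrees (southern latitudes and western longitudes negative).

latitude 1.424°, longitude -145.085°

Angular distance δ = d/R = 7130849 / 6371000 = 1.119267 rad.
Start latitude φ₁ = 1.127657 rad; initial bearing θ = 2.848377 rad.
Applying the spherical law of cosines for sides, sin φ₂ = sin φ₁ cos δ + cos φ₁ sin δ cos θ = 0.024857, so φ₂ = 1.424°.
Then Δλ = atan2(0.111510, 0.413886) = 0.263173 rad, from sin θ sin δ cos φ₁ over cos δ − sin φ₁ sin φ₂.
λ₂ = -160.164° + 15.079° = -145.085°.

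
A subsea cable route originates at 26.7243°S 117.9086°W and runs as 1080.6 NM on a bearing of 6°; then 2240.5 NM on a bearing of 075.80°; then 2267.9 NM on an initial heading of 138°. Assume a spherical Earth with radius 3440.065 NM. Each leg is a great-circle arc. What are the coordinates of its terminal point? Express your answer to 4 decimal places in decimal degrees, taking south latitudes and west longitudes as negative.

Apply the spherical direct solution leg by leg, carrying full precision between legs.
Leg 1: from (-26.7243°, -117.9086°), δ = 1080.6/3440.065 = 0.314122 rad, θ = 6° → φ = -8.8141°, λ = -116.0356°.
Leg 2: from (-8.8141°, -116.0356°), δ = 2240.5/3440.065 = 0.651296 rad, θ = 75.8° → φ = 1.4377°, λ = -80.0290°.
Leg 3: from (1.4377°, -80.0290°), δ = 2267.9/3440.065 = 0.659261 rad, θ = 138° → φ = -25.7996°, λ = -52.9484°.

latitude -25.7996°, longitude -52.9484°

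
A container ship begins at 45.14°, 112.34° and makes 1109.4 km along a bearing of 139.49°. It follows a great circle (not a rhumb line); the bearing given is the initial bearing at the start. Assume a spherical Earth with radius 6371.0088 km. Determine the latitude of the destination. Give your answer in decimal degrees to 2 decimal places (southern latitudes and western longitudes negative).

The arc subtends δ = 1109.4/6371.0088 = 0.174133 rad at the centre.
Converting: φ₁ = 0.787842 rad, θ = 2.434560 rad.
sin φ₂ = sin φ₁ cos δ + cos φ₁ sin δ cos θ = (0.708832)(0.984877) + (0.705377)(0.173254)(-0.760293) = 0.605198
φ₂ = asin(0.605198) = 0.650015 rad = 37.24°.
Δλ = atan2( sin θ sin δ cos φ₁ , cos δ − sin φ₁ sin φ₂ ) = atan2(0.079385, 0.555893) = 0.141847 rad = 8.13°.
λ₂ = λ₁ + Δλ = 120.47°.

latitude 37.24°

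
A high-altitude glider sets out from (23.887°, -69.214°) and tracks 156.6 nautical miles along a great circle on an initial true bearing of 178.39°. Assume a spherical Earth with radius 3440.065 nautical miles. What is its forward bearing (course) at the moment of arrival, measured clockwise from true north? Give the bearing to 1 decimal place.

The arc subtends δ = 156.6/3440.065 = 0.045522 rad at the centre.
Start latitude φ₁ = 0.416907 rad; initial bearing θ = 3.113493 rad.
Applying the spherical law of cosines for sides, sin φ₂ = sin φ₁ cos δ + cos φ₁ sin δ cos θ = 0.362922, so φ₂ = 21.280°.
Then Δλ = atan2(0.001169, 0.852004) = 0.001372 rad, from sin θ sin δ cos φ₁ over cos δ − sin φ₁ sin φ₂.
λ₂ = λ₁ + Δλ = -69.135°.
The forward bearing on arrival equals the back-azimuth from the destination plus 180°.
Back-azimuth from P₂ (21.3°, -69.1°) to P₁ (23.9°, -69.2°), with Δλ' = λ₁ − λ₂ = -0.1°: atan2( sin Δλ' cos φ₁ , cos φ₂ sin φ₁ − sin φ₂ cos φ₁ cos Δλ' ) = 358.4°.
Final bearing = (358.4° + 180°) mod 360° = 178.4°.

final bearing 178.4°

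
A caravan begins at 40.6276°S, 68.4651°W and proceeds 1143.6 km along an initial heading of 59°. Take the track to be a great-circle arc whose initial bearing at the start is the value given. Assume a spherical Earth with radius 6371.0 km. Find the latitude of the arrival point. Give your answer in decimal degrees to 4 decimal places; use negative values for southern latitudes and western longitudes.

δ = 1143.6/6371 = 0.179501 rad (10.2846°).
Start latitude φ₁ = -0.709085 rad; initial bearing θ = 1.029744 rad.
Applying the spherical law of cosines for sides, sin φ₂ = sin φ₁ cos δ + cos φ₁ sin δ cos θ = -0.570889, so φ₂ = -34.8122°.
Δλ = atan2( sin θ sin δ cos φ₁ , cos δ − sin φ₁ sin φ₂ ) = atan2(0.116149, 0.612205) = 0.187494 rad = 10.7426°.
Hence λ₂ = -68.4651° + 10.7426° = -57.7225°.

latitude -34.8122°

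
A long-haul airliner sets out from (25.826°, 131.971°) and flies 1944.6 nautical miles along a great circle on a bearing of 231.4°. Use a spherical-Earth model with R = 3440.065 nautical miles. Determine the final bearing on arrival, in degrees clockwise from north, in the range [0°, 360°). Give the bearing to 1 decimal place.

final bearing 224.8°

The arc subtends δ = 1944.6/3440.065 = 0.565280 rad at the centre.
Converting: φ₁ = 0.450749 rad, θ = 4.038692 rad.
Destination latitude: φ₂ = arcsin( sin φ₁ cos δ + cos φ₁ sin δ cos θ ) = arcsin(0.067066) = 3.845°.
Δλ = atan2( sin θ sin δ cos φ₁ , cos δ − sin φ₁ sin φ₂ ) = atan2(-0.376812, 0.815222) = -0.432969 rad = -24.807°.
λ₂ = 131.971° + -24.807° = 107.164°.
The forward bearing on arrival equals the back-azimuth from the destination plus 180°.
Back-azimuth from P₂ (3.8°, 107.2°) to P₁ (25.8°, 132.0°), with Δλ' = λ₁ − λ₂ = 24.8°: atan2( sin Δλ' cos φ₁ , cos φ₂ sin φ₁ − sin φ₂ cos φ₁ cos Δλ' ) = 44.8°.
Final bearing = (44.8° + 180°) mod 360° = 224.8°.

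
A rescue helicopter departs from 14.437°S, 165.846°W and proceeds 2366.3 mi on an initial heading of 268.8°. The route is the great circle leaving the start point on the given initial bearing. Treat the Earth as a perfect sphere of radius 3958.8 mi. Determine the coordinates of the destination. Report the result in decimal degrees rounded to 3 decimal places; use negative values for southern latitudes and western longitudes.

latitude -12.562°, longitude 158.953°

δ = 2366.3/3958.8 = 0.597732 rad (34.2475°).
Start latitude φ₁ = -0.251973 rad; initial bearing θ = 4.691445 rad.
sin φ₂ = sin φ₁ cos δ + cos φ₁ sin δ cos θ = (-0.249315)(0.826614) + (0.968422)(0.562769)(-0.020942) = -0.217501
φ₂ = asin(-0.217501) = -0.219254 rad = -12.562°.
For the longitude increment, Δλ = atan2( sin θ sin δ cos φ₁, cos δ − sin φ₁ sin φ₂ ) = atan2(-0.544878, 0.772388) = -35.201°.
λ₂ = -165.846° + -35.201° = -201.047°, normalized to (−180°, 180°] → 158.953°.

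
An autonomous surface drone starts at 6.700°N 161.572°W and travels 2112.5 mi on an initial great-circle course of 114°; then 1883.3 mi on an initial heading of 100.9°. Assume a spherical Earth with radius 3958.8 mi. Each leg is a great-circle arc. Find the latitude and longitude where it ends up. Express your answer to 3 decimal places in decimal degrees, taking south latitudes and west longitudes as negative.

latitude -10.340°, longitude -106.512°

Apply the spherical direct solution leg by leg, carrying full precision between legs.
Leg 1: from (6.700°, -161.572°), δ = 2112.5/3958.8 = 0.533621 rad, θ = 114° → φ = -6.029°, λ = -133.715°.
Leg 2: from (-6.029°, -133.715°), δ = 1883.3/3958.8 = 0.475725 rad, θ = 100.9° → φ = -10.340°, λ = -106.512°.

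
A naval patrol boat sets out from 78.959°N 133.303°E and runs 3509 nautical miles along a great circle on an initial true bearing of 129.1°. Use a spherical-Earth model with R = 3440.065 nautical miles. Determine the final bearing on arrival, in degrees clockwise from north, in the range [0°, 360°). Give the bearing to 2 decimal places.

Central angle δ = d/R = 1.020039 rad.
Converting: φ₁ = 1.378095 rad, θ = 2.253220 rad.
Applying the spherical law of cosines for sides, sin φ₂ = sin φ₁ cos δ + cos φ₁ sin δ cos θ = 0.410725, so φ₂ = 24.250°.
Then Δλ = atan2(0.126645, 0.120210) = 0.811457 rad, from sin θ sin δ cos φ₁ over cos δ − sin φ₁ sin φ₂.
Hence λ₂ = 133.303° + 46.493° = 179.796°.
The forward bearing on arrival equals the back-azimuth from the destination plus 180°.
Back-azimuth from P₂ (24.25°, 179.80°) to P₁ (78.96°, 133.30°), with Δλ' = λ₁ − λ₂ = -46.49°: atan2( sin Δλ' cos φ₁ , cos φ₂ sin φ₁ − sin φ₂ cos φ₁ cos Δλ' ) = 350.62°.
Final bearing = (350.62° + 180°) mod 360° = 170.62°.

final bearing 170.62°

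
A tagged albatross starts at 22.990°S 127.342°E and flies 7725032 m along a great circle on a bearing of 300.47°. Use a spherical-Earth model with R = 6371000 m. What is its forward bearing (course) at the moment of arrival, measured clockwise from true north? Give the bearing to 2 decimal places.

final bearing 303.72°

Angular distance δ = d/R = 7725032 / 6371000 = 1.212531 rad.
Start latitude φ₁ = -0.401251 rad; initial bearing θ = 5.244191 rad.
sin φ₂ = sin φ₁ cos δ + cos φ₁ sin δ cos θ = (-0.390570)(0.350651) + (0.920573)(0.936506)(0.507087) = 0.300217
φ₂ = asin(0.300217) = 0.304921 rad = 17.471°.
Δλ = atan2( sin θ sin δ cos φ₁ , cos δ − sin φ₁ sin φ₂ ) = atan2(-0.743059, 0.467907) = -1.008822 rad = -57.801°.
λ₂ = 127.342° + -57.801° = 69.541°.
The forward bearing on arrival equals the back-azimuth from the destination plus 180°.
Back-azimuth from P₂ (17.47°, 69.54°) to P₁ (-22.99°, 127.34°), with Δλ' = λ₁ − λ₂ = 57.80°: atan2( sin Δλ' cos φ₁ , cos φ₂ sin φ₁ − sin φ₂ cos φ₁ cos Δλ' ) = 123.72°.
Final bearing = (123.72° + 180°) mod 360° = 303.72°.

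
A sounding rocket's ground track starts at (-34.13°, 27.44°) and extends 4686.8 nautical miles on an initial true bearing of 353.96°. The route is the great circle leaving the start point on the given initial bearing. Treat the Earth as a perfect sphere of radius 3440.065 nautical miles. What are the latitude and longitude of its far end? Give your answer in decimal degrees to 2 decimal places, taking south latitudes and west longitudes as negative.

The arc subtends δ = 4686.8/3440.065 = 1.362416 rad at the centre.
Converting: φ₁ = -0.595681 rad, θ = 6.177767 rad.
Destination latitude: φ₂ = arcsin( sin φ₁ cos δ + cos φ₁ sin δ cos θ ) = arcsin(0.689292) = 43.57°.
For the longitude increment, Δλ = atan2( sin θ sin δ cos φ₁, cos δ − sin φ₁ sin φ₂ ) = atan2(-0.085216, 0.593618) = -8.17°.
λ₂ = λ₁ + Δλ = 19.27°.

latitude 43.57°, longitude 19.27°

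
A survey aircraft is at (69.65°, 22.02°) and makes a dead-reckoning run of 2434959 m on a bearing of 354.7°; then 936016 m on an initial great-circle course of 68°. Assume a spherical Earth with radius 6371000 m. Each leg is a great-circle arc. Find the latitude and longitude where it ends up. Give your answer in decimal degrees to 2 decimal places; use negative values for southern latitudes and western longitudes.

latitude 82.17°, longitude -9.30°

Apply the spherical direct solution leg by leg, carrying full precision between legs.
Leg 1: from (69.65°, 22.02°), δ = 2434959/6371000 = 0.382194 rad, θ = 354.7° → φ = 87.54°, λ = -104.51°.
Leg 2: from (87.54°, -104.51°), δ = 936016/6371000 = 0.146918 rad, θ = 68° → φ = 82.17°, λ = -9.30°.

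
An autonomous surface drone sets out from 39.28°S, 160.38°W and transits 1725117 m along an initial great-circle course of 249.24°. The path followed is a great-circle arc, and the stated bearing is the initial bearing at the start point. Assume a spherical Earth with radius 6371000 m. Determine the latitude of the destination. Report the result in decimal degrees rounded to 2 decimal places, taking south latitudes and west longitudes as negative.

latitude -43.11°

Central angle δ = d/R = 0.270776 rad.
Converting: φ₁ = -0.685565 rad, θ = 4.350059 rad.
sin φ₂ = sin φ₁ cos δ + cos φ₁ sin δ cos θ = (-0.633111)(0.963563) + (0.774061)(0.267480)(-0.354454) = -0.683431
φ₂ = asin(-0.683431) = -0.752452 rad = -43.11°.
Then Δλ = atan2(-0.193603, 0.530876) = -0.349697 rad, from sin θ sin δ cos φ₁ over cos δ − sin φ₁ sin φ₂.
λ₂ = -160.38° + -20.04° = -180.42°, normalized to (−180°, 180°] → 179.58°.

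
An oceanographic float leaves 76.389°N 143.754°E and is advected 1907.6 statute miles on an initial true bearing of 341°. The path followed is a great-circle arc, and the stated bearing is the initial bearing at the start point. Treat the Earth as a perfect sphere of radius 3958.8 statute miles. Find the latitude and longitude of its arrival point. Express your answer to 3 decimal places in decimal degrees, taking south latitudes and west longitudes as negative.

δ = 1907.6/3958.8 = 0.481863 rad (27.6087°).
Start latitude φ₁ = 1.333240 rad; initial bearing θ = 5.951573 rad.
Destination latitude: φ₂ = arcsin( sin φ₁ cos δ + cos φ₁ sin δ cos θ ) = arcsin(0.964364) = 74.658°.
Δλ = atan2( sin θ sin δ cos φ₁ , cos δ − sin φ₁ sin φ₂ ) = atan2(-0.035506, -0.051147) = -2.534776 rad = -145.232°.
λ₂ = 143.754° + -145.232° = -1.478°.

latitude 74.658°, longitude -1.478°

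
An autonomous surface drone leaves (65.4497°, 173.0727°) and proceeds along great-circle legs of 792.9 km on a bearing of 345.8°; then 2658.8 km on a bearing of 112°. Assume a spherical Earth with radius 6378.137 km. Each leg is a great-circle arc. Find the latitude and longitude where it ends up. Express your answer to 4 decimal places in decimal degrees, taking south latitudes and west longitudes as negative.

Apply the spherical direct solution leg by leg, carrying full precision between legs.
Leg 1: from (65.4497°, 173.0727°), δ = 792.9/6378.137 = 0.124315 rad, θ = 345.8° → φ = 72.2738°, λ = 167.3392°.
Leg 2: from (72.2738°, 167.3392°), δ = 2658.8/6378.137 = 0.416862 rad, θ = 112° → φ = 55.5654°, λ = -151.0632°.

latitude 55.5654°, longitude -151.0632°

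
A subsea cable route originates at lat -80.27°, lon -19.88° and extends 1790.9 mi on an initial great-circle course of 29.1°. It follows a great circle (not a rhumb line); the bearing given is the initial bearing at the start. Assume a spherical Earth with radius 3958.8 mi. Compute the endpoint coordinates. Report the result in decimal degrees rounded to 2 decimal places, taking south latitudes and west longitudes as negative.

Angular distance δ = d/R = 1790.9 / 3958.8 = 0.452385 rad.
Start latitude φ₁ = -1.400976 rad; initial bearing θ = 0.507891 rad.
Applying the spherical law of cosines for sides, sin φ₂ = sin φ₁ cos δ + cos φ₁ sin δ cos θ = -0.821920, so φ₂ = -55.28°.
For the longitude increment, Δλ = atan2( sin θ sin δ cos φ₁, cos δ − sin φ₁ sin φ₂ ) = atan2(0.035928, 0.089310) = 21.91°.
λ₂ = λ₁ + Δλ = 2.03°.

latitude -55.28°, longitude 2.03°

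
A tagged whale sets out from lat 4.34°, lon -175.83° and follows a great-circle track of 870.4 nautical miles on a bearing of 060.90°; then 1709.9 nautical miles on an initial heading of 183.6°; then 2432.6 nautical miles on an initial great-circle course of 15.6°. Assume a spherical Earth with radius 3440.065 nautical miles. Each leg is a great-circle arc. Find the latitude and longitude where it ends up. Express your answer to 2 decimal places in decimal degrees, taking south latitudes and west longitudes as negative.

Apply the spherical direct solution leg by leg, carrying full precision between legs.
Leg 1: from (4.34°, -175.83°), δ = 870.4/3440.065 = 0.253018 rad, θ = 60.9° → φ = 11.22°, λ = -162.95°.
Leg 2: from (11.22°, -162.95°), δ = 1709.9/3440.065 = 0.497055 rad, θ = 183.6° → φ = -17.20°, λ = -164.74°.
Leg 3: from (-17.20°, -164.74°), δ = 2432.6/3440.065 = 0.707138 rad, θ = 15.6° → φ = 21.90°, λ = -153.89°.

latitude 21.90°, longitude -153.89°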